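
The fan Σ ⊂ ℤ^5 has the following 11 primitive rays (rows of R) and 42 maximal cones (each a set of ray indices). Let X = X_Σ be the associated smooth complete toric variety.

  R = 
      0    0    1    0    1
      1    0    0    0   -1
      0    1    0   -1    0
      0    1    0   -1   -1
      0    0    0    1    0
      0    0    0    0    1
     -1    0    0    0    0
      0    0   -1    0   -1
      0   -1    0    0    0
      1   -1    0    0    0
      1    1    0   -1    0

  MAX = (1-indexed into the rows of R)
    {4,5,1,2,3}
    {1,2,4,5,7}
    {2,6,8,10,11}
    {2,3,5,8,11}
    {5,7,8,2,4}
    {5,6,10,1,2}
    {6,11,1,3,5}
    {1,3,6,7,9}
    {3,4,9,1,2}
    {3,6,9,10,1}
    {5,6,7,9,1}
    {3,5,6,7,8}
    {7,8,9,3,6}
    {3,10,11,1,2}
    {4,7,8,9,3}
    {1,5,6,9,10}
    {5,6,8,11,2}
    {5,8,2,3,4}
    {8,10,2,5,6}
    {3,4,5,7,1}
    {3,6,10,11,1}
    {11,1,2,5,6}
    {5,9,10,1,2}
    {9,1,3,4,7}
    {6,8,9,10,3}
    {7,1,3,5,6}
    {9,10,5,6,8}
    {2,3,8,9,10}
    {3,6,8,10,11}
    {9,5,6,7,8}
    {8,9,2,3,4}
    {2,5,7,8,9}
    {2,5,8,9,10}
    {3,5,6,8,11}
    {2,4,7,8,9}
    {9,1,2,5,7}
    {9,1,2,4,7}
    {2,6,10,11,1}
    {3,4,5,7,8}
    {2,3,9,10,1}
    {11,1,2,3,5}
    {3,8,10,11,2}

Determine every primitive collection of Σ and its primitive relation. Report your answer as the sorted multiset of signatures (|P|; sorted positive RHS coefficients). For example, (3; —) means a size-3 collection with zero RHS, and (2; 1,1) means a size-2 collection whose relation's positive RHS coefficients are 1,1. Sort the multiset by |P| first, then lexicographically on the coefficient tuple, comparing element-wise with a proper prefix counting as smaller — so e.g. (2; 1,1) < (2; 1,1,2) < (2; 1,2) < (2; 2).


Minimal non-faces — 15 found among 11 rays, 42 max cones:

  P = {1,8}:  v_{1} + v_{8} = 0  ⇒ sig = (2; —)
  P = {4,6}:  v_{4} + v_{6} = v_{3}  ⇒ sig = (2; 1)
  P = {7,10}:  v_{7} + v_{10} = v_{9}  ⇒ sig = (2; 1)
  P = {7,11}:  v_{7} + v_{11} = v_{3}  ⇒ sig = (2; 1)
  P = {9,11}:  v_{9} + v_{11} = v_{3} + v_{10}  ⇒ sig = (2; 1,1)
  P = {4,10}:  v_{4} + v_{10} = v_{2} + v_{3} + v_{9}  ⇒ sig = (2; 1,1,1)
  P = {4,11}:  v_{4} + v_{11} = v_{2} + 2·v_{3}  ⇒ sig = (2; 1,2)
  P = {2,6,7}:  v_{2} + v_{6} + v_{7} = 0  ⇒ sig = (3; —)
  P = {3,5,9}:  v_{3} + v_{5} + v_{9} = 0  ⇒ sig = (3; —)
  P = {2,3,6}:  v_{2} + v_{3} + v_{6} = v_{11}  ⇒ sig = (3; 1)
  P = {2,3,7}:  v_{2} + v_{3} + v_{7} = v_{4}  ⇒ sig = (3; 1)
  P = {2,6,9}:  v_{2} + v_{6} + v_{9} = v_{10}  ⇒ sig = (3; 1)
  P = {3,5,10}:  v_{3} + v_{5} + v_{10} = v_{2} + v_{6}  ⇒ sig = (3; 1,1)
  P = {4,5,9}:  v_{4} + v_{5} + v_{9} = v_{2} + v_{7}  ⇒ sig = (3; 1,1)
  P = {5,10,11}:  v_{5} + v_{10} + v_{11} = 2·v_{2} + 2·v_{6}  ⇒ sig = (3; 2,2)

Signatures (|P|; sorted positive RHS coefficients), sorted:
[(2; —), (2; 1), (2; 1), (2; 1), (2; 1,1), (2; 1,1,1), (2; 1,2), (3; —), (3; —), (3; 1), (3; 1), (3; 1), (3; 1,1), (3; 1,1), (3; 2,2)]


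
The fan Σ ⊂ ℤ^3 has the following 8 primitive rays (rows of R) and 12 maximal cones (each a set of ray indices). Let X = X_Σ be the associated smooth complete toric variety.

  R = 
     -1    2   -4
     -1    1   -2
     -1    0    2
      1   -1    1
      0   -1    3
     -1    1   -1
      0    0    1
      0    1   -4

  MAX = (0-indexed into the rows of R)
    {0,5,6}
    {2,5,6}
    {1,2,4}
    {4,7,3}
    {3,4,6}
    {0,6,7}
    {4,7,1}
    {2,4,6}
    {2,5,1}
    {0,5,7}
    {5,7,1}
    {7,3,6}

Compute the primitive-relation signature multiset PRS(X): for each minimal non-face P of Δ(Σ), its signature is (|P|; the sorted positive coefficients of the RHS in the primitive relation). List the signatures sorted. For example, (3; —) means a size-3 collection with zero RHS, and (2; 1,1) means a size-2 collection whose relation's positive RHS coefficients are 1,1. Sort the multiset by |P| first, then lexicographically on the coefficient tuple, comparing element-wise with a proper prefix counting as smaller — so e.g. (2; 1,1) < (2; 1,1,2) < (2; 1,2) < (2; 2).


12 minimal non-faces of Δ(Σ) (on 8 rays):

  P={3,5}:  v_{3} + v_{5} = 0 — sig = (2; —)
  P={0,4}:  v_{0} + v_{4} = v_{5} — sig = (2; 1)
  P={1,6}:  v_{1} + v_{6} = v_{5} — sig = (2; 1)
  P={2,3}:  v_{2} + v_{3} = v_{4} — sig = (2; 1)
  P={2,7}:  v_{2} + v_{7} = v_{1} — sig = (2; 1)
  P={4,5}:  v_{4} + v_{5} = v_{2} — sig = (2; 1)
  P={0,3}:  v_{0} + v_{3} = v_{6} + v_{7} — sig = (2; 1,1)
  P={1,3}:  v_{1} + v_{3} = v_{4} + v_{7} — sig = (2; 1,1)
  P={0,1}:  v_{0} + v_{1} = 2·v_{5} + v_{7} — sig = (2; 1,2)
  P={0,2}:  v_{0} + v_{2} = 2·v_{5} — sig = (2; 2)
  P={4,6,7}:  v_{4} + v_{6} + v_{7} = 0 — sig = (3; —)
  P={5,6,7}:  v_{5} + v_{6} + v_{7} = v_{0} — sig = (3; 1)

Signatures (|P|; sorted positive RHS coefficients), sorted:
    |P|=2: 10 collections, coeffs (), (1), (1), (1), (1), (1), (1,1), (1,1), (1,2), (2)
    |P|=3: 2 collections, coeffs (), (1)


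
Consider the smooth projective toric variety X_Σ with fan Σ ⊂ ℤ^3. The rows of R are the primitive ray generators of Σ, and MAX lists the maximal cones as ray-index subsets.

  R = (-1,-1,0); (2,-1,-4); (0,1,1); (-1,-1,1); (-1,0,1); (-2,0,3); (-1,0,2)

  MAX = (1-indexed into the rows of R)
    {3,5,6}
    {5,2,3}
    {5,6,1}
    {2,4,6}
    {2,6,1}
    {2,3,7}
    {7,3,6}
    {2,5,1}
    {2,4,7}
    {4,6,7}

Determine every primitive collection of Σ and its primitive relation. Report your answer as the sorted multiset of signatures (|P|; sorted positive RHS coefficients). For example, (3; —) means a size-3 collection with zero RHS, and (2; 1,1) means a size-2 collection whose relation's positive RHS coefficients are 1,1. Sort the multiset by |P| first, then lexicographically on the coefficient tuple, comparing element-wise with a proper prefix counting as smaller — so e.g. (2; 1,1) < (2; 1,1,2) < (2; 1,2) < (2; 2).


|primitive collections| = 9. Relations:

  P={1,3}:  v_{1} + v_{3} = v_{5}  ⇒ sig = (2; 1)
  P={3,4}:  v_{3} + v_{4} = v_{7}  ⇒ sig = (2; 1)
  P={5,7}:  v_{5} + v_{7} = v_{6}  ⇒ sig = (2; 1)
  P={1,7}:  v_{1} + v_{7} = v_{2} + 2·v_{6}  ⇒ sig = (2; 1,2)
  P={4,5}:  v_{4} + v_{5} = v_{2} + 2·v_{6}  ⇒ sig = (2; 1,2)
  P={1,4}:  v_{1} + v_{4} = 2·v_{2} + 3·v_{6}  ⇒ sig = (2; 2,3)
  P={2,3,6}:  v_{2} + v_{3} + v_{6} = 0  ⇒ sig = (3; —)
  P={2,5,6}:  v_{2} + v_{5} + v_{6} = v_{1}  ⇒ sig = (3; 1)
  P={2,6,7}:  v_{2} + v_{6} + v_{7} = v_{4}  ⇒ sig = (3; 1)

Sorted signature multiset PRS(X):
    (2; 1)
    (2; 1)
    (2; 1)
    (2; 1,2)
    (2; 1,2)
    (2; 2,3)
    (3; —)
    (3; 1)
    (3; 1)


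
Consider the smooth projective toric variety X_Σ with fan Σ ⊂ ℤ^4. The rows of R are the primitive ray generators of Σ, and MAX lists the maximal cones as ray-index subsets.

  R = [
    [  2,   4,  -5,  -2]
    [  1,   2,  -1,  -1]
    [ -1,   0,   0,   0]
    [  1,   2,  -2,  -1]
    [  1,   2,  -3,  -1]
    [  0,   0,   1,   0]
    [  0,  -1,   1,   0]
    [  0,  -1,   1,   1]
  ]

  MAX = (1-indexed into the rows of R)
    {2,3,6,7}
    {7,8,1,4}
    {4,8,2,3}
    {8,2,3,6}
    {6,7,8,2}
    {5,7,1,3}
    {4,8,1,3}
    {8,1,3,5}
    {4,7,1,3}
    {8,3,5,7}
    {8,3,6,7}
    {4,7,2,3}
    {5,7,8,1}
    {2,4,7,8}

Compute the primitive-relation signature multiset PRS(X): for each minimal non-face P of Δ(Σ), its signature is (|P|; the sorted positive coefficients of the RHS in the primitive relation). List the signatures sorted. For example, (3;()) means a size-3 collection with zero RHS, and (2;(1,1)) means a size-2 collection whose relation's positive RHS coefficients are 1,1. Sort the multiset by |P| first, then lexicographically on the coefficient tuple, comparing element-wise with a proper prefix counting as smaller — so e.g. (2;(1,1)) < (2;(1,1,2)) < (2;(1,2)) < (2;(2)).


Δ(Σ) — 8 vertices, 9 min non-faces:

  P = {4,5}:  v_{4} + v_{5} = v_{1} — sig = (2;(1))
  P = {4,6}:  v_{4} + v_{6} = v_{2} — sig = (2;(1))
  P = {5,6}:  v_{5} + v_{6} = v_{4} — sig = (2;(1))
  P = {1,6}:  v_{1} + v_{6} = 2·v_{4} — sig = (2;(2))
  P = {2,5}:  v_{2} + v_{5} = 2·v_{4} — sig = (2;(2))
  P = {1,2}:  v_{1} + v_{2} = 3·v_{4} — sig = (2;(3))
  P = {3,4,7,8}:  v_{3} + v_{4} + v_{7} + v_{8} = 0 — sig = (4;())
  P = {1,3,7,8}:  v_{1} + v_{3} + v_{7} + v_{8} = v_{5} — sig = (4;(1))
  P = {2,3,7,8}:  v_{2} + v_{3} + v_{7} + v_{8} = v_{6} — sig = (4;(1))

Signatures (|P|; sorted positive RHS coefficients), sorted:
{ (2;(1)) ×3,  (2;(2)) ×2,  (2;(3)),  (4;()),  (4;(1)) ×2 }


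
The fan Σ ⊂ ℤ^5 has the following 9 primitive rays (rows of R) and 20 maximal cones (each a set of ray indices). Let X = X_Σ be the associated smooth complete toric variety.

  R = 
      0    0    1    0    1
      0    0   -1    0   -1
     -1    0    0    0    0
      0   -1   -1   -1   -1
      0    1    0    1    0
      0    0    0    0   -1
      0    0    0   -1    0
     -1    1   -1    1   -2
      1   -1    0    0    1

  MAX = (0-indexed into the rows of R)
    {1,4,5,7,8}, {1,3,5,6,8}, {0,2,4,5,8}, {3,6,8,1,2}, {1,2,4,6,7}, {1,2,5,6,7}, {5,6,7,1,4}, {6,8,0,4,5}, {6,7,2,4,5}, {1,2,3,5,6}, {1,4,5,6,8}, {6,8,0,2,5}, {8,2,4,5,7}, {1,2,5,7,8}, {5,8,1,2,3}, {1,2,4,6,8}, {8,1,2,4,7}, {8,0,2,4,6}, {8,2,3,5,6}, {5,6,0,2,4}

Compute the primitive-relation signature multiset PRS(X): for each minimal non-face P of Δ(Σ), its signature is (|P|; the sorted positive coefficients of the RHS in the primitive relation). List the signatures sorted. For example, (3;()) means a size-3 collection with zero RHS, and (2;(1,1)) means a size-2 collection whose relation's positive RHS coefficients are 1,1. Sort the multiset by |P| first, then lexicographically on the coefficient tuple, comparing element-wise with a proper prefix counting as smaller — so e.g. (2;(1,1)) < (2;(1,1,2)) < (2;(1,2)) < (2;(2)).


Σ has 9 primitive collections:

  P = {0,1}:  v_{0} + v_{1} = 0 — sig = (2;())
  P = {3,4}:  v_{3} + v_{4} = v_{1} — sig = (2;(1))
  P = {0,7}:  v_{0} + v_{7} = v_{2} + v_{4} + v_{5} — sig = (2;(1,1,1))
  P = {0,3}:  v_{0} + v_{3} = v_{2} + v_{5} + v_{6} + v_{8} — sig = (2;(1,1,1,1))
  P = {3,7}:  v_{3} + v_{7} = 2·v_{1} + v_{2} + v_{5} — sig = (2;(1,1,2))
  P = {6,7,8}:  v_{6} + v_{7} + v_{8} = v_{1} — sig = (3;(1))
  P = {1,2,4,5}:  v_{1} + v_{2} + v_{4} + v_{5} = v_{7} — sig = (4;(1))
  P = {2,4,5,6,8}:  v_{2} + v_{4} + v_{5} + v_{6} + v_{8} = 0 — sig = (5;())
  P = {1,2,5,6,8}:  v_{1} + v_{2} + v_{5} + v_{6} + v_{8} = v_{3} — sig = (5;(1))

Hence PRS(X_Σ) =
{ (2;()),  (2;(1)),  (2;(1,1,1)),  (2;(1,1,1,1)),  (2;(1,1,2)),  (3;(1)),  (4;(1)),  (5;()),  (5;(1)) }


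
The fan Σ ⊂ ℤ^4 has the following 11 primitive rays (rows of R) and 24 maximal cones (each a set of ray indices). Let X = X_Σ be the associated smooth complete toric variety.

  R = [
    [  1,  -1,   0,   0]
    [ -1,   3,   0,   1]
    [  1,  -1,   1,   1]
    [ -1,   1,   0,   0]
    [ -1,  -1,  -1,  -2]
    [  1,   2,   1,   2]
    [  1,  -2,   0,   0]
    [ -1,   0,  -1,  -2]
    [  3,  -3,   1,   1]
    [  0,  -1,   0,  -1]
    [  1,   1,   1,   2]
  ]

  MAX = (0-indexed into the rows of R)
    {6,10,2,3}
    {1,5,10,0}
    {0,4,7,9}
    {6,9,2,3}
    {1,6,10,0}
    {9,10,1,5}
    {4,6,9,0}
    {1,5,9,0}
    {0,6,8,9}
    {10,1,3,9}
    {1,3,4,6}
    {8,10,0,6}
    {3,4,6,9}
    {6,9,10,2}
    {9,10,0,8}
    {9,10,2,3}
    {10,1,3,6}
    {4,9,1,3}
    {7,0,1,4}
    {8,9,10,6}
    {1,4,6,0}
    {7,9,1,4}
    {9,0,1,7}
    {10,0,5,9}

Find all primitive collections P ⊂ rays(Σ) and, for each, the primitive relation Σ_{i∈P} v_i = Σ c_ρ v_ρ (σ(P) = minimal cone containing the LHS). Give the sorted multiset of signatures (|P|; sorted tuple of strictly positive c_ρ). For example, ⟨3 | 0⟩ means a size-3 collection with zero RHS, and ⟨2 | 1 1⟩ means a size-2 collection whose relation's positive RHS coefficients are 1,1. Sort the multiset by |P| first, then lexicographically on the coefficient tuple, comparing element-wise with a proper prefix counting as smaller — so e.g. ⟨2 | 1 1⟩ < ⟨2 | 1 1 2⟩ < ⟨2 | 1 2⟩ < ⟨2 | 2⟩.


|primitive collections| = 25. Relations:

  P = {0,3}:  v_{0} + v_{3} = 0  ⇒ sig = ⟨2 | 0⟩
  P = {4,10}:  v_{4} + v_{10} = 0  ⇒ sig = ⟨2 | 0⟩
  P = {2,7}:  v_{2} + v_{7} = v_{9}  ⇒ sig = ⟨2 | 1⟩
  P = {1,2}:  v_{1} + v_{2} = v_{3} + v_{10}  ⇒ sig = ⟨2 | 1 1⟩
  P = {1,8}:  v_{1} + v_{8} = v_{0} + v_{10}  ⇒ sig = ⟨2 | 1 1⟩
  P = {5,6}:  v_{5} + v_{6} = v_{0} + v_{10}  ⇒ sig = ⟨2 | 1 1⟩
  P = {6,7}:  v_{6} + v_{7} = v_{0} + v_{4}  ⇒ sig = ⟨2 | 1 1⟩
  P = {0,2}:  v_{0} + v_{2} = v_{6} + v_{9} + v_{10}  ⇒ sig = ⟨2 | 1 1 1⟩
  P = {2,4}:  v_{2} + v_{4} = v_{3} + v_{6} + v_{9}  ⇒ sig = ⟨2 | 1 1 1⟩
  P = {3,5}:  v_{3} + v_{5} = v_{1} + v_{9} + v_{10}  ⇒ sig = ⟨2 | 1 1 1⟩
  P = {3,7}:  v_{3} + v_{7} = v_{1} + v_{4} + v_{9}  ⇒ sig = ⟨2 | 1 1 1⟩
  P = {3,8}:  v_{3} + v_{8} = v_{6} + v_{9} + v_{10}  ⇒ sig = ⟨2 | 1 1 1⟩
  P = {4,5}:  v_{4} + v_{5} = v_{0} + v_{1} + v_{9}  ⇒ sig = ⟨2 | 1 1 1⟩
  P = {4,8}:  v_{4} + v_{8} = v_{0} + v_{6} + v_{9}  ⇒ sig = ⟨2 | 1 1 1⟩
  P = {7,10}:  v_{7} + v_{10} = v_{0} + v_{1} + v_{9}  ⇒ sig = ⟨2 | 1 1 1⟩
  P = {2,5}:  v_{2} + v_{5} = v_{9} + 2·v_{10}  ⇒ sig = ⟨2 | 1 2⟩
  P = {7,8}:  v_{7} + v_{8} = 2·v_{0} + v_{9}  ⇒ sig = ⟨2 | 1 2⟩
  P = {5,8}:  v_{5} + v_{8} = 2·v_{0} + v_{9} + 2·v_{10}  ⇒ sig = ⟨2 | 1 2 2⟩
  P = {2,8}:  v_{2} + v_{8} = 2·v_{6} + 2·v_{9} + 2·v_{10}  ⇒ sig = ⟨2 | 2 2 2⟩
  P = {5,7}:  v_{5} + v_{7} = 2·v_{0} + 2·v_{1} + 2·v_{9}  ⇒ sig = ⟨2 | 2 2 2⟩
  P = {1,6,9}:  v_{1} + v_{6} + v_{9} = 0  ⇒ sig = ⟨3 | 0⟩
  P = {0,1,4,9}:  v_{0} + v_{1} + v_{4} + v_{9} = v_{7}  ⇒ sig = ⟨4 | 1⟩
  P = {0,1,9,10}:  v_{0} + v_{1} + v_{9} + v_{10} = v_{5}  ⇒ sig = ⟨4 | 1⟩
  P = {0,6,9,10}:  v_{0} + v_{6} + v_{9} + v_{10} = v_{8}  ⇒ sig = ⟨4 | 1⟩
  P = {3,6,9,10}:  v_{3} + v_{6} + v_{9} + v_{10} = v_{2}  ⇒ sig = ⟨4 | 1⟩

Signatures (|P|; sorted positive RHS coefficients), sorted:
    ⟨2 | 0⟩
    ⟨2 | 0⟩
    ⟨2 | 1⟩
    ⟨2 | 1 1⟩
    ⟨2 | 1 1⟩
    ⟨2 | 1 1⟩
    ⟨2 | 1 1⟩
    ⟨2 | 1 1 1⟩
    ⟨2 | 1 1 1⟩
    ⟨2 | 1 1 1⟩
    ⟨2 | 1 1 1⟩
    ⟨2 | 1 1 1⟩
    ⟨2 | 1 1 1⟩
    ⟨2 | 1 1 1⟩
    ⟨2 | 1 1 1⟩
    ⟨2 | 1 2⟩
    ⟨2 | 1 2⟩
    ⟨2 | 1 2 2⟩
    ⟨2 | 2 2 2⟩
    ⟨2 | 2 2 2⟩
    ⟨3 | 0⟩
    ⟨4 | 1⟩
    ⟨4 | 1⟩
    ⟨4 | 1⟩
    ⟨4 | 1⟩


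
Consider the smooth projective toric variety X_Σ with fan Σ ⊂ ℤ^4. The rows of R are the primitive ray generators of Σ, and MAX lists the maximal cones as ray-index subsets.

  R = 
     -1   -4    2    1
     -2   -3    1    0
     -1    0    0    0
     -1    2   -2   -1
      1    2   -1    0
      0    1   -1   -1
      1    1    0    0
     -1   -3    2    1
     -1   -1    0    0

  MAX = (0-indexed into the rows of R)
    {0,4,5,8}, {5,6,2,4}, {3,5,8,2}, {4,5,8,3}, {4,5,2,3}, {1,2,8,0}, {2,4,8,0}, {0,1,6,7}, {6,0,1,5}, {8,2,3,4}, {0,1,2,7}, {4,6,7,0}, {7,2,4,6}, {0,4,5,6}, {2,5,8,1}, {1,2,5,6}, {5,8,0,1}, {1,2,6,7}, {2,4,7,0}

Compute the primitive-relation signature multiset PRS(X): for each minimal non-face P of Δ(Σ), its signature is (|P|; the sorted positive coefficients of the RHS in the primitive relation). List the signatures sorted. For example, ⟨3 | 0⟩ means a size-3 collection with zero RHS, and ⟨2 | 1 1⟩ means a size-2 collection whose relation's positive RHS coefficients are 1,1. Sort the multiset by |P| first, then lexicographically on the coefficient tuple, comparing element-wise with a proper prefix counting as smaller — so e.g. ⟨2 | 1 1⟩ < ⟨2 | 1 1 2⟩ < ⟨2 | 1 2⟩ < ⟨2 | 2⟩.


Σ has 11 primitive collections:

  • {6,8}:  v_{6} + v_{8} = 0  ⇒ sig = ⟨2 | 0⟩
  • {1,4}:  v_{1} + v_{4} = v_{8}  ⇒ sig = ⟨2 | 1⟩
  • {3,7}:  v_{3} + v_{7} = v_{2} + v_{8}  ⇒ sig = ⟨2 | 1 1⟩
  • {5,7}:  v_{5} + v_{7} = v_{1} + v_{6}  ⇒ sig = ⟨2 | 1 1⟩
  • {7,8}:  v_{7} + v_{8} = v_{0} + v_{2}  ⇒ sig = ⟨2 | 1 1⟩
  • {3,6}:  v_{3} + v_{6} = v_{2} + v_{4} + v_{5}  ⇒ sig = ⟨2 | 1 1 1⟩
  • {1,3}:  v_{1} + v_{3} = v_{2} + v_{5} + 2·v_{8}  ⇒ sig = ⟨2 | 1 1 2⟩
  • {0,3}:  v_{0} + v_{3} = 2·v_{8}  ⇒ sig = ⟨2 | 2⟩
  • {0,2,5}:  v_{0} + v_{2} + v_{5} = v_{1}  ⇒ sig = ⟨3 | 1⟩
  • {0,2,6}:  v_{0} + v_{2} + v_{6} = v_{7}  ⇒ sig = ⟨3 | 1⟩
  • {2,4,5,8}:  v_{2} + v_{4} + v_{5} + v_{8} = v_{3}  ⇒ sig = ⟨4 | 1⟩

so the primitive-relation signature multiset is
[⟨2 | 0⟩, ⟨2 | 1⟩, ⟨2 | 1 1⟩, ⟨2 | 1 1⟩, ⟨2 | 1 1⟩, ⟨2 | 1 1 1⟩, ⟨2 | 1 1 2⟩, ⟨2 | 2⟩, ⟨3 | 1⟩, ⟨3 | 1⟩, ⟨4 | 1⟩]


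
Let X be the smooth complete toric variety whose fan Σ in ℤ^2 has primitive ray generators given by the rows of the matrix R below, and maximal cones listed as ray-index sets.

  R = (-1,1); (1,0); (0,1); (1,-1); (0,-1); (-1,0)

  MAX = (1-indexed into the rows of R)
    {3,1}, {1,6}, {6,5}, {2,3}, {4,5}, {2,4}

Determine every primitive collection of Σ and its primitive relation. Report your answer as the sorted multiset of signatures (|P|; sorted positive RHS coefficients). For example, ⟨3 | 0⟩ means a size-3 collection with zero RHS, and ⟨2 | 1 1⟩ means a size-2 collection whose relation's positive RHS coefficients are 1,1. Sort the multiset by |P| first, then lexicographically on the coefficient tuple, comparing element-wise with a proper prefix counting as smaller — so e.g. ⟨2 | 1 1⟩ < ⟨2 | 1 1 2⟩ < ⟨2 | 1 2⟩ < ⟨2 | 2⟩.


Primitive collections (9):

  P={1,4}:  v_{1} + v_{4} = 0  →  sig = ⟨2 | 0⟩
  P={2,6}:  v_{2} + v_{6} = 0  →  sig = ⟨2 | 0⟩
  P={3,5}:  v_{3} + v_{5} = 0  →  sig = ⟨2 | 0⟩
  P={1,2}:  v_{1} + v_{2} = v_{3}  →  sig = ⟨2 | 1⟩
  P={1,5}:  v_{1} + v_{5} = v_{6}  →  sig = ⟨2 | 1⟩
  P={2,5}:  v_{2} + v_{5} = v_{4}  →  sig = ⟨2 | 1⟩
  P={3,4}:  v_{3} + v_{4} = v_{2}  →  sig = ⟨2 | 1⟩
  P={3,6}:  v_{3} + v_{6} = v_{1}  →  sig = ⟨2 | 1⟩
  P={4,6}:  v_{4} + v_{6} = v_{5}  →  sig = ⟨2 | 1⟩

Signatures (|P|; sorted positive RHS coefficients), sorted:
{ ⟨2 | 0⟩ ×3,  ⟨2 | 1⟩ ×6 }


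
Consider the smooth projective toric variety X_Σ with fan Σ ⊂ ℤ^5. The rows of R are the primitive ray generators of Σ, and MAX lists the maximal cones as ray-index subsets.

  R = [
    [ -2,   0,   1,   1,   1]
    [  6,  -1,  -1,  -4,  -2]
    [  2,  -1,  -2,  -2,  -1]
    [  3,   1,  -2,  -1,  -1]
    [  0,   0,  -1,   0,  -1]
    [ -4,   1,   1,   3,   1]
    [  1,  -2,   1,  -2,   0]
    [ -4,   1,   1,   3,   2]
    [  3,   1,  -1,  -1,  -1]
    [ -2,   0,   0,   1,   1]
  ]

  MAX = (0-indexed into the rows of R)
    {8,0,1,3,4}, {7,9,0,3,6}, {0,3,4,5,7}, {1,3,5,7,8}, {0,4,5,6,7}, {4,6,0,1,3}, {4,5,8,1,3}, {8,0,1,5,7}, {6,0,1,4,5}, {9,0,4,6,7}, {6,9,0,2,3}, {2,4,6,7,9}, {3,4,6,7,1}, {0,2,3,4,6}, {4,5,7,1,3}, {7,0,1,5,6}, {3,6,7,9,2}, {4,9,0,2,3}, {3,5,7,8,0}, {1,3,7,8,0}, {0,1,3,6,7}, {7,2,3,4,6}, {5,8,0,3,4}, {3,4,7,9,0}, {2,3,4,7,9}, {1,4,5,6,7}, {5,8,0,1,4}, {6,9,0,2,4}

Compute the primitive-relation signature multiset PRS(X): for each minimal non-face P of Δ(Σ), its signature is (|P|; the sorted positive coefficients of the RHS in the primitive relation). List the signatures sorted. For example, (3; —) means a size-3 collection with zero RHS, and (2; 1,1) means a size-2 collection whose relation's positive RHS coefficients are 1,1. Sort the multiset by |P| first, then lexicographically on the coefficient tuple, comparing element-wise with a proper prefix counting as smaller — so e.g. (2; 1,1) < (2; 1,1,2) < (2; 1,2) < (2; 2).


The 14 primitive collections of Σ (r=10, n=5):

  {1,9}:  v_{1} + v_{9} = v_{3} + v_{6}  ⇒ sig = (2; 1,1)
  {2,5}:  v_{2} + v_{5} = v_{4} + v_{9}  ⇒ sig = (2; 1,1)
  {6,8}:  v_{6} + v_{8} = v_{0} + v_{1}  ⇒ sig = (2; 1,1)
  {8,9}:  v_{8} + v_{9} = v_{0} + v_{3}  ⇒ sig = (2; 1,1)
  {5,9}:  v_{5} + v_{9} = v_{0} + v_{4} + v_{7}  ⇒ sig = (2; 1,1,1)
  {2,8}:  v_{2} + v_{8} = v_{0} + 2·v_{3} + v_{4} + v_{6}  ⇒ sig = (2; 1,1,1,2)
  {1,2}:  v_{1} + v_{2} = 2·v_{3} + v_{4} + 2·v_{6}  ⇒ sig = (2; 1,2,2)
  {3,5,6}:  v_{3} + v_{5} + v_{6} = 0  ⇒ sig = (3; —)
  {4,7,8}:  v_{4} + v_{7} + v_{8} = v_{3} + v_{5}  ⇒ sig = (3; 1,1)
  {0,2,7}:  v_{0} + v_{2} + v_{7} = 2·v_{9}  ⇒ sig = (3; 2)
  {0,1,4,7}:  v_{0} + v_{1} + v_{4} + v_{7} = 0  ⇒ sig = (4; —)
  {0,1,3,5}:  v_{0} + v_{1} + v_{3} + v_{5} = v_{8}  ⇒ sig = (4; 1)
  {3,4,6,9}:  v_{3} + v_{4} + v_{6} + v_{9} = v_{2}  ⇒ sig = (4; 1)
  {0,3,4,6,7}:  v_{0} + v_{3} + v_{4} + v_{6} + v_{7} = v_{9}  ⇒ sig = (5; 1)

Signatures (|P|; sorted positive RHS coefficients), sorted:
{ (2; 1,1) ×4,  (2; 1,1,1),  (2; 1,1,1,2),  (2; 1,2,2),  (3; —),  (3; 1,1),  (3; 2),  (4; —),  (4; 1) ×2,  (5; 1) }


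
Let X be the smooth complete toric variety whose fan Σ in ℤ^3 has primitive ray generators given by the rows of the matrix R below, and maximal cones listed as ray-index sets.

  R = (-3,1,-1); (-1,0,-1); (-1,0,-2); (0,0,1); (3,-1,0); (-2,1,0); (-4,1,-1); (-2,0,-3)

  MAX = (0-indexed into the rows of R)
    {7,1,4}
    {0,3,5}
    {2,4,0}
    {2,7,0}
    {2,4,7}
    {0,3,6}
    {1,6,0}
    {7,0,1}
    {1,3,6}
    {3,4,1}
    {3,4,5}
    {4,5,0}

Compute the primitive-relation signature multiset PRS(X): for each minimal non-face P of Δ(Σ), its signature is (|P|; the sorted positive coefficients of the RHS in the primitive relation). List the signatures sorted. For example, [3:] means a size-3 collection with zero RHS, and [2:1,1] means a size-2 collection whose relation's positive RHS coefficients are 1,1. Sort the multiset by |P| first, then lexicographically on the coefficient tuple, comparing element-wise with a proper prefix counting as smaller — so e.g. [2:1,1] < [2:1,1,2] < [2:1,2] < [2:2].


The 14 primitive collections of Σ (r=8, n=3):

  {1,2}:  v_{1} + v_{2} = v_{7}  so sig = [2:1]
  {1,5}:  v_{1} + v_{5} = v_{0}  so sig = [2:1]
  {2,3}:  v_{2} + v_{3} = v_{1}  so sig = [2:1]
  {4,6}:  v_{4} + v_{6} = v_{1}  so sig = [2:1]
  {5,7}:  v_{5} + v_{7} = v_{0} + v_{2}  so sig = [2:1,1]
  {2,5}:  v_{2} + v_{5} = 2·v_{0} + v_{4}  so sig = [2:1,2]
  {2,6}:  v_{2} + v_{6} = v_{0} + 2·v_{1}  so sig = [2:1,2]
  {5,6}:  v_{5} + v_{6} = 2·v_{0} + v_{3}  so sig = [2:1,2]
  {6,7}:  v_{6} + v_{7} = v_{0} + 3·v_{1}  so sig = [2:1,3]
  {3,7}:  v_{3} + v_{7} = 2·v_{1}  so sig = [2:2]
  {0,3,4}:  v_{0} + v_{3} + v_{4} = 0  so sig = [3:]
  {0,1,3}:  v_{0} + v_{1} + v_{3} = v_{6}  so sig = [3:1]
  {0,1,4}:  v_{0} + v_{1} + v_{4} = v_{2}  so sig = [3:1]
  {0,4,7}:  v_{0} + v_{4} + v_{7} = 2·v_{2}  so sig = [3:2]

Hence PRS(X_Σ) =
    [2:1]
    [2:1]
    [2:1]
    [2:1]
    [2:1,1]
    [2:1,2]
    [2:1,2]
    [2:1,2]
    [2:1,3]
    [2:2]
    [3:]
    [3:1]
    [3:1]
    [3:2]


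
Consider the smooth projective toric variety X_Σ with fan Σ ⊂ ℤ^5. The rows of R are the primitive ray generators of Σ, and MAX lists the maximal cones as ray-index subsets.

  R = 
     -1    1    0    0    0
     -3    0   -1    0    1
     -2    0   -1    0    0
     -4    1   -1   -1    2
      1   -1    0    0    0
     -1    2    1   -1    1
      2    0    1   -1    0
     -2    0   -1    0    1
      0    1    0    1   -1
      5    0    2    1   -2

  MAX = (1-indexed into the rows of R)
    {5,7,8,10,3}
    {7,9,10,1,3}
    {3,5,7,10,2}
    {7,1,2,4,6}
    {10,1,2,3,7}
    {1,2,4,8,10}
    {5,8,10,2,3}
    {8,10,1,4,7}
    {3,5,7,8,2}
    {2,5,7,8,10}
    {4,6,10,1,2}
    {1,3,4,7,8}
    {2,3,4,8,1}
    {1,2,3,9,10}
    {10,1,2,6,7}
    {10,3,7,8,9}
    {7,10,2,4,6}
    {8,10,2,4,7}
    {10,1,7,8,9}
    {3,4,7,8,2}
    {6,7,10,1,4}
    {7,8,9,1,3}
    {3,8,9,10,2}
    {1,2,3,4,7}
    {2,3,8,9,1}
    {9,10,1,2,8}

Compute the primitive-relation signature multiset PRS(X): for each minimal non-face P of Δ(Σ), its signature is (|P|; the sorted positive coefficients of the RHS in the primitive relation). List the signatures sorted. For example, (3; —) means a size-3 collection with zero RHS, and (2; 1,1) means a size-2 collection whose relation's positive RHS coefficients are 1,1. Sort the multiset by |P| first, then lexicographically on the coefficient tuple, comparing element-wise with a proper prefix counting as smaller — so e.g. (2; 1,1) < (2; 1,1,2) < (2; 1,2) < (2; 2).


Minimal non-faces — 14 found among 10 rays, 26 max cones:

  P={1,5}:  v_{1} + v_{5} = 0 ; sig = (2; —)
  P={4,5}:  v_{4} + v_{5} = v_{2} + v_{7} + v_{8} ; sig = (2; 1,1,1)
  P={5,9}:  v_{5} + v_{9} = v_{3} + v_{8} + v_{10} ; sig = (2; 1,1,1)
  P={5,6}:  v_{5} + v_{6} = v_{2} + v_{4} + v_{7} + v_{10} ; sig = (2; 1,1,1,1)
  P={3,6}:  v_{3} + v_{6} = 2·v_{1} + v_{2} + v_{7} ; sig = (2; 1,1,2)
  P={6,9}:  v_{6} + v_{9} = 2·v_{1} + v_{4} + v_{10} ; sig = (2; 1,1,2)
  P={4,9}:  v_{4} + v_{9} = 2·v_{1} + v_{8} ; sig = (2; 1,2)
  P={6,8}:  v_{6} + v_{8} = 2·v_{4} + v_{10} ; sig = (2; 1,2)
  P={2,7,9}:  v_{2} + v_{7} + v_{9} = v_{1} ; sig = (3; 1)
  P={3,4,10}:  v_{3} + v_{4} + v_{10} = v_{1} ; sig = (3; 1)
  P={1,2,7,8}:  v_{1} + v_{2} + v_{7} + v_{8} = v_{4} ; sig = (4; 1)
  P={1,3,8,10}:  v_{1} + v_{3} + v_{8} + v_{10} = v_{9} ; sig = (4; 1)
  P={2,3,7,8,10}:  v_{2} + v_{3} + v_{7} + v_{8} + v_{10} = 0 ; sig = (5; —)
  P={1,2,4,7,10}:  v_{1} + v_{2} + v_{4} + v_{7} + v_{10} = v_{6} ; sig = (5; 1)

Signatures (|P|; sorted positive RHS coefficients), sorted:
[(2; —), (2; 1,1,1), (2; 1,1,1), (2; 1,1,1,1), (2; 1,1,2), (2; 1,1,2), (2; 1,2), (2; 1,2), (3; 1), (3; 1), (4; 1), (4; 1), (5; —), (5; 1)]


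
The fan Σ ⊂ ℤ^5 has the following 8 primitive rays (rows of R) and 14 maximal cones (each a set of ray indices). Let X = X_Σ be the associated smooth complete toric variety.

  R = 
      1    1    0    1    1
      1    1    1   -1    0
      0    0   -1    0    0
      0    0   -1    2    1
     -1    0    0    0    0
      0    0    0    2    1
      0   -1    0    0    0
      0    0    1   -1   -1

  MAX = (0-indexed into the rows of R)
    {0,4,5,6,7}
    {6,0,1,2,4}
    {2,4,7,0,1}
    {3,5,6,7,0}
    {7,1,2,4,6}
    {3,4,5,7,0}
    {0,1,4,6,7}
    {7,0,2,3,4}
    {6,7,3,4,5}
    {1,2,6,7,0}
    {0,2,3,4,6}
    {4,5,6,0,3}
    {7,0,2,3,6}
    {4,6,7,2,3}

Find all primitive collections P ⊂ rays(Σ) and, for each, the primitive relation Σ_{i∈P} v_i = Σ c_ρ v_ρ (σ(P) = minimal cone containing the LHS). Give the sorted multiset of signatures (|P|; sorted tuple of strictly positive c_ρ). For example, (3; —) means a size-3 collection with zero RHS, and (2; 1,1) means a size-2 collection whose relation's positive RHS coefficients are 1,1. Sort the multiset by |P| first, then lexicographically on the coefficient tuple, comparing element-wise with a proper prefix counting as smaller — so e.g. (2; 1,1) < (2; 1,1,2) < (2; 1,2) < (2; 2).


The 5 primitive collections of Σ (r=8, n=5):

  • {1,3}:  v_{1} + v_{3} = v_{0}  ⟹  sig = (2; 1)
  • {2,5}:  v_{2} + v_{5} = v_{3}  ⟹  sig = (2; 1)
  • {1,5}:  v_{1} + v_{5} = 2·v_{0} + v_{4} + v_{6} + v_{7}  ⟹  sig = (2; 1,1,1,2)
  • {0,2,4,6,7}:  v_{0} + v_{2} + v_{4} + v_{6} + v_{7} = 0  ⟹  sig = (5; —)
  • {0,3,4,6,7}:  v_{0} + v_{3} + v_{4} + v_{6} + v_{7} = v_{5}  ⟹  sig = (5; 1)

Hence PRS(X_Σ) =
{ (2; 1) ×2,  (2; 1,1,1,2),  (5; —),  (5; 1) }


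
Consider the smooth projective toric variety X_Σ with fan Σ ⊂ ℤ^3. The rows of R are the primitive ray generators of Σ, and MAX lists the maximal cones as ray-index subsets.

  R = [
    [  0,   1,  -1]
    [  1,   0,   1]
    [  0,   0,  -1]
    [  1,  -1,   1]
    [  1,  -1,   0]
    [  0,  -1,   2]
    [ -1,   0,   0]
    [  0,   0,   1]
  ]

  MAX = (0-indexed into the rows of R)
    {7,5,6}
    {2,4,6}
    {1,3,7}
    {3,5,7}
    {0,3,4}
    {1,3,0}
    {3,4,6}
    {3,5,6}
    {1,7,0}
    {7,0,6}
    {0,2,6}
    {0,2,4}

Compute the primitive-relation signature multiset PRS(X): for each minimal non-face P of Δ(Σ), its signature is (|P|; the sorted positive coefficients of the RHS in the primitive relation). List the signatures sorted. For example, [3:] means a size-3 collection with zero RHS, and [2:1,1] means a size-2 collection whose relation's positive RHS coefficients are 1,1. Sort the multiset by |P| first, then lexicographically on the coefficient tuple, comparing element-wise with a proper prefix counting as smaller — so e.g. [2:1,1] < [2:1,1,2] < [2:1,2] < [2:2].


Minimal non-faces — 14 found among 8 rays, 12 max cones:

  • {2,7}:  v_{2} + v_{7} = 0 ; sig = [2:]
  • {0,5}:  v_{0} + v_{5} = v_{7} ; sig = [2:1]
  • {1,6}:  v_{1} + v_{6} = v_{7} ; sig = [2:1]
  • {2,3}:  v_{2} + v_{3} = v_{4} ; sig = [2:1]
  • {4,7}:  v_{4} + v_{7} = v_{3} ; sig = [2:1]
  • {1,2}:  v_{1} + v_{2} = v_{0} + v_{3} ; sig = [2:1,1]
  • {2,5}:  v_{2} + v_{5} = v_{3} + v_{6} ; sig = [2:1,1]
  • {1,4}:  v_{1} + v_{4} = v_{0} + 2·v_{3} ; sig = [2:1,2]
  • {1,5}:  v_{1} + v_{5} = v_{3} + 2·v_{7} ; sig = [2:1,2]
  • {4,5}:  v_{4} + v_{5} = 2·v_{3} + v_{6} ; sig = [2:1,2]
  • {0,3,6}:  v_{0} + v_{3} + v_{6} = 0 ; sig = [3:]
  • {0,3,7}:  v_{0} + v_{3} + v_{7} = v_{1} ; sig = [3:1]
  • {0,4,6}:  v_{0} + v_{4} + v_{6} = v_{2} ; sig = [3:1]
  • {3,6,7}:  v_{3} + v_{6} + v_{7} = v_{5} ; sig = [3:1]

Hence PRS(X_Σ) =
{ [2:],  [2:1] ×4,  [2:1,1] ×2,  [2:1,2] ×3,  [3:],  [3:1] ×3 }


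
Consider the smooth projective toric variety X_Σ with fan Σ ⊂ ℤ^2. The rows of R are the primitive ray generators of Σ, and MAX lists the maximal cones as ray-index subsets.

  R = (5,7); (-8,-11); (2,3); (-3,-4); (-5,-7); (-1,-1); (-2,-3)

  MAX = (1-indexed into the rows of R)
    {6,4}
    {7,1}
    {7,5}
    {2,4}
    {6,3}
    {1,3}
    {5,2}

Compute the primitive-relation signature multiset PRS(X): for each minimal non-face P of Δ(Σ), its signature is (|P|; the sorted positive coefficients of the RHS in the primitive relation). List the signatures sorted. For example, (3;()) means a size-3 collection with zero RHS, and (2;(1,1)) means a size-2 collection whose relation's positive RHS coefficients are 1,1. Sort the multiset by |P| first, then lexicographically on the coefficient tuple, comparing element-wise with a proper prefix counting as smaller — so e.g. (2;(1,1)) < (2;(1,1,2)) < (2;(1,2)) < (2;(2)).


Minimal non-faces — 14 found among 7 rays, 7 max cones:

  {1,5}:  v_{1} + v_{5} = 0  so sig = (2;())
  {3,7}:  v_{3} + v_{7} = 0  so sig = (2;())
  {1,2}:  v_{1} + v_{2} = v_{4}  so sig = (2;(1))
  {1,4}:  v_{1} + v_{4} = v_{3}  so sig = (2;(1))
  {3,4}:  v_{3} + v_{4} = v_{6}  so sig = (2;(1))
  {3,5}:  v_{3} + v_{5} = v_{4}  so sig = (2;(1))
  {4,5}:  v_{4} + v_{5} = v_{2}  so sig = (2;(1))
  {4,7}:  v_{4} + v_{7} = v_{5}  so sig = (2;(1))
  {6,7}:  v_{6} + v_{7} = v_{4}  so sig = (2;(1))
  {1,6}:  v_{1} + v_{6} = 2·v_{3}  so sig = (2;(2))
  {2,3}:  v_{2} + v_{3} = 2·v_{4}  so sig = (2;(2))
  {2,7}:  v_{2} + v_{7} = 2·v_{5}  so sig = (2;(2))
  {5,6}:  v_{5} + v_{6} = 2·v_{4}  so sig = (2;(2))
  {2,6}:  v_{2} + v_{6} = 3·v_{4}  so sig = (2;(3))

Sorted signature multiset PRS(X):
[(2;()), (2;()), (2;(1)), (2;(1)), (2;(1)), (2;(1)), (2;(1)), (2;(1)), (2;(1)), (2;(2)), (2;(2)), (2;(2)), (2;(2)), (2;(3))]


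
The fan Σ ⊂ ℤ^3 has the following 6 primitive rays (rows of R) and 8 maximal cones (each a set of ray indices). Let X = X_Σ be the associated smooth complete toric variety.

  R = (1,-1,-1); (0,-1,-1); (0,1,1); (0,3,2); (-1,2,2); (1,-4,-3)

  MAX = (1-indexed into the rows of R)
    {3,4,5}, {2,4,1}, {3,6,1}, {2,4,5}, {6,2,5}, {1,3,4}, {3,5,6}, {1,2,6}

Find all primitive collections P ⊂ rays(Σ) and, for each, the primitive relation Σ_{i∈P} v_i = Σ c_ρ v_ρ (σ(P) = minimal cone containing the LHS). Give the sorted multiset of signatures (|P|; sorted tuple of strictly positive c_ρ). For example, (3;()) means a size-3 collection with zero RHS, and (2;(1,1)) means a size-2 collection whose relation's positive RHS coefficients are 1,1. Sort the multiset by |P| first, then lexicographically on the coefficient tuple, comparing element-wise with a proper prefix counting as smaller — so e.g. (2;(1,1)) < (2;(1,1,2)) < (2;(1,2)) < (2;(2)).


|primitive collections| = 3. Relations:

  P = {2,3}:  v_{2} + v_{3} = 0  ⟹  sig = (2;())
  P = {1,5}:  v_{1} + v_{5} = v_{3}  ⟹  sig = (2;(1))
  P = {4,6}:  v_{4} + v_{6} = v_{1}  ⟹  sig = (2;(1))

so the primitive-relation signature multiset is
    (2;())
    (2;(1))
    (2;(1))


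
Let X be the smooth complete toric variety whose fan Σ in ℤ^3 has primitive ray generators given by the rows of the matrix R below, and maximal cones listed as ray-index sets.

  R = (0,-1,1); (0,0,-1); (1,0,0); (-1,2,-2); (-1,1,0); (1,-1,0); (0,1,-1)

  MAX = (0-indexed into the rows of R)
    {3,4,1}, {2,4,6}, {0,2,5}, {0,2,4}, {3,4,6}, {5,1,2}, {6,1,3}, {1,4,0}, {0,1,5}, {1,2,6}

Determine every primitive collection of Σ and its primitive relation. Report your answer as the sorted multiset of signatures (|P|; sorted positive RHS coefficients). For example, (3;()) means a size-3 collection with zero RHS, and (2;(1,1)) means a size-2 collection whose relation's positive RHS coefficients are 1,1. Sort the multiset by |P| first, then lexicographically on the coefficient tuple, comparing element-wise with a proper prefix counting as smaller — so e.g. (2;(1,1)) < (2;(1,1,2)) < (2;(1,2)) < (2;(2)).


The 9 primitive collections of Σ (r=7, n=3):

  P = {0,6}:  v_{0} + v_{6} = 0  →  sig = (2;())
  P = {4,5}:  v_{4} + v_{5} = 0  →  sig = (2;())
  P = {0,3}:  v_{0} + v_{3} = v_{1} + v_{4}  →  sig = (2;(1,1))
  P = {3,5}:  v_{3} + v_{5} = v_{1} + v_{6}  →  sig = (2;(1,1))
  P = {5,6}:  v_{5} + v_{6} = v_{1} + v_{2}  →  sig = (2;(1,1))
  P = {2,3}:  v_{2} + v_{3} = 2·v_{6}  →  sig = (2;(2))
  P = {0,1,2}:  v_{0} + v_{1} + v_{2} = v_{5}  →  sig = (3;(1))
  P = {1,2,4}:  v_{1} + v_{2} + v_{4} = v_{6}  →  sig = (3;(1))
  P = {1,4,6}:  v_{1} + v_{4} + v_{6} = v_{3}  →  sig = (3;(1))

Hence PRS(X_Σ) =
    (2;())
    (2;())
    (2;(1,1))
    (2;(1,1))
    (2;(1,1))
    (2;(2))
    (3;(1))
    (3;(1))
    (3;(1))


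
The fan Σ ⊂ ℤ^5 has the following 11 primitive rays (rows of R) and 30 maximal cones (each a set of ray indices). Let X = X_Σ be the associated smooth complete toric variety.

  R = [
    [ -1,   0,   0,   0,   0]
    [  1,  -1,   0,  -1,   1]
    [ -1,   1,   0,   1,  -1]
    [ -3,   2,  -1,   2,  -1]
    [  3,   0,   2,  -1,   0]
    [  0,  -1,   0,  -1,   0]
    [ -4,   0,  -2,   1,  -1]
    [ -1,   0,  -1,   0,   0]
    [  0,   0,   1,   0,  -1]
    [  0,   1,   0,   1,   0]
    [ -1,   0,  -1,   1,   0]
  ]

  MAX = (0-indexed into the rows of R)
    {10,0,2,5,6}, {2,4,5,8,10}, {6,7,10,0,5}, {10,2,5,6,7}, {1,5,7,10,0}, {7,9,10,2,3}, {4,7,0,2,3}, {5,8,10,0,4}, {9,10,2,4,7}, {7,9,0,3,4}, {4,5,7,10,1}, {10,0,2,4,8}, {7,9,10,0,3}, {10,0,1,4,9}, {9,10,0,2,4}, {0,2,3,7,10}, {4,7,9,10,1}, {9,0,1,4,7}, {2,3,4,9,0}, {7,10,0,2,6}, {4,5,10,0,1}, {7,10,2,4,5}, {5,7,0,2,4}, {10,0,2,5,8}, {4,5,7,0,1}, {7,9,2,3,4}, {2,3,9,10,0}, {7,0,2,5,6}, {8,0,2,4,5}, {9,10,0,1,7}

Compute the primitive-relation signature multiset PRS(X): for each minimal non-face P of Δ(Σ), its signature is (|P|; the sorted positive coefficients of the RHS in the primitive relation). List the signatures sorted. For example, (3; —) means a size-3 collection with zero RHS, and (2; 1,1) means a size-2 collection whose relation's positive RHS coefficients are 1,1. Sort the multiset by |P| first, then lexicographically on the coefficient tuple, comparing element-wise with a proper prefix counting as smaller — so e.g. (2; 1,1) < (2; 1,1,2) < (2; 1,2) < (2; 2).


|primitive collections| = 18. Relations:

  {1,2}:  v_{1} + v_{2} = 0  ⟹  sig = (2; —)
  {5,9}:  v_{5} + v_{9} = 0  ⟹  sig = (2; —)
  {4,6}:  v_{4} + v_{6} = v_{2} + v_{5}  ⟹  sig = (2; 1,1)
  {7,8}:  v_{7} + v_{8} = v_{2} + v_{5}  ⟹  sig = (2; 1,1)
  {1,3}:  v_{1} + v_{3} = v_{0} + v_{7} + v_{9}  ⟹  sig = (2; 1,1,1)
  {3,5}:  v_{3} + v_{5} = v_{0} + v_{2} + v_{7}  ⟹  sig = (2; 1,1,1)
  {1,6}:  v_{1} + v_{6} = v_{0} + v_{5} + v_{7} + v_{10}  ⟹  sig = (2; 1,1,1,1)
  {1,8}:  v_{1} + v_{8} = v_{0} + v_{4} + v_{5} + v_{10}  ⟹  sig = (2; 1,1,1,1)
  {6,9}:  v_{6} + v_{9} = v_{0} + v_{2} + v_{7} + v_{10}  ⟹  sig = (2; 1,1,1,1)
  {8,9}:  v_{8} + v_{9} = v_{0} + v_{2} + v_{4} + v_{10}  ⟹  sig = (2; 1,1,1,1)
  {6,8}:  v_{6} + v_{8} = v_{0} + 2·v_{2} + 2·v_{5} + v_{10}  ⟹  sig = (2; 1,1,2,2)
  {3,8}:  v_{3} + v_{8} = v_{0} + 2·v_{2}  ⟹  sig = (2; 1,2)
  {3,6}:  v_{3} + v_{6} = 2·v_{0} + 2·v_{2} + 2·v_{7} + v_{10}  ⟹  sig = (2; 1,2,2,2)
  {3,4,10}:  v_{3} + v_{4} + v_{10} = v_{2} + v_{9}  ⟹  sig = (3; 1,1)
  {0,4,7,10}:  v_{0} + v_{4} + v_{7} + v_{10} = 0  ⟹  sig = (4; —)
  {0,2,7,9}:  v_{0} + v_{2} + v_{7} + v_{9} = v_{3}  ⟹  sig = (4; 1)
  {0,2,4,5,10}:  v_{0} + v_{2} + v_{4} + v_{5} + v_{10} = v_{8}  ⟹  sig = (5; 1)
  {0,2,5,7,10}:  v_{0} + v_{2} + v_{5} + v_{7} + v_{10} = v_{6}  ⟹  sig = (5; 1)

Sorted signature multiset PRS(X):
    |P|=2: 13 collections, coeffs (), (), (1,1), (1,1), (1,1,1), (1,1,1), (1,1,1,1), (1,1,1,1), (1,1,1,1), (1,1,1,1), (1,1,2,2), (1,2), (1,2,2,2)
    |P|=3: 1 collection, coeffs (1,1)
    |P|=4: 2 collections, coeffs (), (1)
    |P|=5: 2 collections, coeffs (1), (1)


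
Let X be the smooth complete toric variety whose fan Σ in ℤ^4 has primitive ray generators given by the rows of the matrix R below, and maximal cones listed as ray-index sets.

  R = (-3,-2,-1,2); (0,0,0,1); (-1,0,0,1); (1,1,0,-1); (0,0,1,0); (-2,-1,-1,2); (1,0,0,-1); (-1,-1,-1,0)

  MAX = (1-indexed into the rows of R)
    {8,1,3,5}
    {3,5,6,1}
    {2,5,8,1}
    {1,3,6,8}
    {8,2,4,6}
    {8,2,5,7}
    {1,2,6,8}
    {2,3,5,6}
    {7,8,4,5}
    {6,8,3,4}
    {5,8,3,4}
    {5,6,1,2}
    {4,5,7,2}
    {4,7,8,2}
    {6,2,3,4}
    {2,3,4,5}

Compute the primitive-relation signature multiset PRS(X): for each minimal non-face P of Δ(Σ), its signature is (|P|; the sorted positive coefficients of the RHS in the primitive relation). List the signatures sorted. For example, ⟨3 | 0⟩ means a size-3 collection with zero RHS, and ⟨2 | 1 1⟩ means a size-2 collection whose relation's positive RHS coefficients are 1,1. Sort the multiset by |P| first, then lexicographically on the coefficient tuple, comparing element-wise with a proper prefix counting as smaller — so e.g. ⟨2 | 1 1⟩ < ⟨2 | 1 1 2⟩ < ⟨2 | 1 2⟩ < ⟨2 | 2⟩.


|primitive collections| = 9. Relations:

  P = {3,7}:  v_{3} + v_{7} = 0  so sig = ⟨2 | 0⟩
  P = {1,4}:  v_{1} + v_{4} = v_{3} + v_{8}  so sig = ⟨2 | 1 1⟩
  P = {6,7}:  v_{6} + v_{7} = v_{2} + v_{8}  so sig = ⟨2 | 1 1⟩
  P = {1,7}:  v_{1} + v_{7} = v_{2} + v_{5} + 2·v_{8}  so sig = ⟨2 | 1 1 2⟩
  P = {2,3,8}:  v_{2} + v_{3} + v_{8} = v_{6}  so sig = ⟨3 | 1⟩
  P = {4,5,6}:  v_{4} + v_{5} + v_{6} = v_{3}  so sig = ⟨3 | 1⟩
  P = {5,6,8}:  v_{5} + v_{6} + v_{8} = v_{1}  so sig = ⟨3 | 1⟩
  P = {1,2,3}:  v_{1} + v_{2} + v_{3} = v_{5} + 2·v_{6}  so sig = ⟨3 | 1 2⟩
  P = {2,4,5,8}:  v_{2} + v_{4} + v_{5} + v_{8} = 0  so sig = ⟨4 | 0⟩

so the primitive-relation signature multiset is
    ⟨2 | 0⟩
    ⟨2 | 1 1⟩
    ⟨2 | 1 1⟩
    ⟨2 | 1 1 2⟩
    ⟨3 | 1⟩
    ⟨3 | 1⟩
    ⟨3 | 1⟩
    ⟨3 | 1 2⟩
    ⟨4 | 0⟩


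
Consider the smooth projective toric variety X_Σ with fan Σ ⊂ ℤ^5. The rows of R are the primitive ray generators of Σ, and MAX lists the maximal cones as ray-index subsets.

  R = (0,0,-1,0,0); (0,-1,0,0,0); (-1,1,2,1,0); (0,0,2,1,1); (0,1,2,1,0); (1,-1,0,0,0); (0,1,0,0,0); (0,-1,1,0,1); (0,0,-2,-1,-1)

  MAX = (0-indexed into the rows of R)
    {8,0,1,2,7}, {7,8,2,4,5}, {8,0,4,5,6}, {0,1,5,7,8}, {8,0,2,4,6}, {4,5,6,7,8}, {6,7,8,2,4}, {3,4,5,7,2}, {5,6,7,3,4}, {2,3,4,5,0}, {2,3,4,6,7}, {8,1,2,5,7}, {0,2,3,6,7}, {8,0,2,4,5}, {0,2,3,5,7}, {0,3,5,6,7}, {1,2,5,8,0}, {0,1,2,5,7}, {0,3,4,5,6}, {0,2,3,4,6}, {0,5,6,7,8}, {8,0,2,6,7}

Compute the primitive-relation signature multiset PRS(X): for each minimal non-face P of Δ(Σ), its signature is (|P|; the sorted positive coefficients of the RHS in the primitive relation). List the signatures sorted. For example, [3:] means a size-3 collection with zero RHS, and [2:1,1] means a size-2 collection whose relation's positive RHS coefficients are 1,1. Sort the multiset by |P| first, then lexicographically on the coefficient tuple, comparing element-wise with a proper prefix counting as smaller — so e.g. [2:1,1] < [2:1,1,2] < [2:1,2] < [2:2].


|primitive collections| = 7. Relations:

  P = {1,6}:  v_{1} + v_{6} = 0 ; sig = [2:]
  P = {3,8}:  v_{3} + v_{8} = 0 ; sig = [2:]
  P = {1,4}:  v_{1} + v_{4} = v_{2} + v_{5} ; sig = [2:1,1]
  P = {1,3}:  v_{1} + v_{3} = v_{0} + v_{2} + v_{5} + v_{7} ; sig = [2:1,1,1,1]
  P = {0,4,7}:  v_{0} + v_{4} + v_{7} = v_{3} ; sig = [3:1]
  P = {2,5,6}:  v_{2} + v_{5} + v_{6} = v_{4} ; sig = [3:1]
  P = {0,2,5,7,8}:  v_{0} + v_{2} + v_{5} + v_{7} + v_{8} = v_{1} ; sig = [5:1]

so the primitive-relation signature multiset is
    [2:]
    [2:]
    [2:1,1]
    [2:1,1,1,1]
    [3:1]
    [3:1]
    [5:1]
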